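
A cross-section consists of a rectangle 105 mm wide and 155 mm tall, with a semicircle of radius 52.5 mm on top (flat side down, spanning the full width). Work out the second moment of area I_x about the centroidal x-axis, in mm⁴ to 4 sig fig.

Decompose the section into non-overlapping parts with the origin at the bottom-left of its bounding rectangle.
Rectangular body: 105 × 155, A = 16 275 mm², y = 77.5 mm, Ī = 32 583 906 mm⁴.
Semicircular cap: semicircle r = 52.5, A = 4329.51 mm², y = 177.282 mm, Ī = 833 814 mm⁴.
Centroid: ȳ = ΣA·y / ΣA = 98.4666 mm.
Transfer each piece to the centroidal x-axis using Ī + A·d² with d = y − 98.4666:
  rectangular body: d = -20.9666 mm → contributes +39 738 339 mm⁴
  semicircular cap: d = 78.8151 mm → contributes +27 727 959 mm⁴
Total I = 67 466 298 mm⁴.

I_x ≈ 6.747 × 10⁷ mm⁴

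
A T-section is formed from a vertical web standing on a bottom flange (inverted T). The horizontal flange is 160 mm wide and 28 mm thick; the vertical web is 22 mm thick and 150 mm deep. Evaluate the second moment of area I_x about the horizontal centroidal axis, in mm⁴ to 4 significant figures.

Treat the section as a set of non-overlapping primitives; coordinates are from the bounding-box lower-left.
Flange: 160 × 28, A = 4 480 mm², y = 14 mm, Ī = 292 693 mm⁴.
Web: 22 × 150, A = 3 300 mm², y = 103 mm, Ī = 6 187 500 mm⁴.
Centroid: ȳ = ΣA·y / ΣA = 51.7506 mm.
Transfer each piece to the horizontal centroidal axis using Ī + A·d² with d = y − 51.7506:
  flange: d = -37.7506 mm → contributes +6 677 191 mm⁴
  web: d = 51.2494 mm → contributes +14 854 939 mm⁴
Total I = 21 532 130 mm⁴.

I_x ≈ 2.153 × 10⁷ mm⁴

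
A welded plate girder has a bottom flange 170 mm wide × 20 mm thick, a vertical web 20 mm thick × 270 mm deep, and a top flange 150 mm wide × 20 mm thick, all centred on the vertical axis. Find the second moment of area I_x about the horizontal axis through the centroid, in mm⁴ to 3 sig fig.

Decompose the section into non-overlapping parts with the origin at the bottom-left of its bounding rectangle.
Bottom plate: 170 × 20, A = 3 400 mm², y = 10 mm, Ī = 113 333 mm⁴.
Web plate: 20 × 270, A = 5 400 mm², y = 155 mm, Ī = 32 805 000 mm⁴.
Top plate: 150 × 20, A = 3 000 mm², y = 300 mm, Ī = 100 000 mm⁴.
Centroid: ȳ = ΣA·y / ΣA = 150.08 mm.
Transfer each piece to the horizontal axis through the centroid using Ī + A·d² with d = y − 150.08:
  bottom plate: d = -140.08 mm → contributes +66 834 036 mm⁴
  web plate: d = 4.9153 mm → contributes +32 935 463 mm⁴
  top plate: d = 149.92 mm → contributes +67 523 750 mm⁴
Total I = 167 293 249 mm⁴.

I_x ≈ 1.67 × 10⁸ mm⁴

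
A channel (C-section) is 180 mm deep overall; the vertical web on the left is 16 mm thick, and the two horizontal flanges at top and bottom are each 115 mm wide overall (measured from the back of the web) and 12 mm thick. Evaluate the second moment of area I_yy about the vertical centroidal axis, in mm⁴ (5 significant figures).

I_yy ≈ 6.3065 × 10⁶ mm⁴

Treat the section as a set of non-overlapping primitives; coordinates are from the bounding-box lower-left.
Web: 16 × 180, A = 2 880 mm², x = 8 mm, Ī = 61 440 mm⁴.
Top flange (beyond web): 99 × 12, A = 1 188 mm², x = 65.5 mm, Ī = 970 299 mm⁴.
Bottom flange (beyond web): 99 × 12, A = 1 188 mm², x = 65.5 mm, Ī = 970 299 mm⁴.
Centroid: x̄ = ΣA·x / ΣA = 33.99315 mm.
Transfer each piece to the vertical centroidal axis using Ī + A·d² with d = x − 33.99315:
  web: d = -25.99315 mm → contributes +2 007 294 mm⁴
  top flange (beyond web): d = 31.50685 mm → contributes +2 149 605 mm⁴
  bottom flange (beyond web): d = 31.50685 mm → contributes +2 149 605 mm⁴
Total I = 6 306 504 mm⁴.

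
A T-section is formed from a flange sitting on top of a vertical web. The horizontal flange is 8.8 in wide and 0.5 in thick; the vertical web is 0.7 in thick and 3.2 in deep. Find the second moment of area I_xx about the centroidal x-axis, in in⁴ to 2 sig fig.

I_xx ≈ 7.1 in⁴

Treat the section as a set of non-overlapping primitives; coordinates are from the bounding-box lower-left.
Flange: 8.8 × 0.5, A = 4.4 in², y = 3.45 in, Ī = 0.09167 in⁴.
Web: 0.7 × 3.2, A = 2.24 in², y = 1.6 in, Ī = 1.911 in⁴.
Centroid: ȳ = ΣA·y / ΣA = 2.826 in.
Transfer each piece to the centroidal x-axis using Ī + A·d² with d = y − 2.826:
  flange: d = 0.6241 in → contributes +1.805 in⁴
  web: d = -1.226 in → contributes +5.278 in⁴
Total I = 7.083 in⁴.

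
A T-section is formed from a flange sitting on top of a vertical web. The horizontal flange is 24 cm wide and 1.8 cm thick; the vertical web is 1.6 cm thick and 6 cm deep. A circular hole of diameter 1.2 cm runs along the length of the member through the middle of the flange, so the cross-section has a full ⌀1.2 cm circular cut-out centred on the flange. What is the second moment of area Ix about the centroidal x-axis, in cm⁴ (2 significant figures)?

Ix ≈ 160 cm⁴

Treat the section as a set of non-overlapping primitives; coordinates are from the bounding-box lower-left.
Flange: 24 × 1.8, A = 43.2 cm², y = 6.9 cm, Ī = 11.66 cm⁴.
Web: 1.6 × 6, A = 9.6 cm², y = 3 cm, Ī = 28.8 cm⁴.
Hole (subtracted): ⌀1.2, A = 1.131 cm², y = 6.9 cm, Ī = 0.1018 cm⁴.
Centroid: ȳ = ΣA·y / ΣA = 6.175 cm.
Transfer each piece to the centroidal x-axis using Ī + A·d² with d = y − 6.175:
  flange: d = 0.7246 cm → contributes +34.35 cm⁴
  web: d = -3.175 cm → contributes +125.6 cm⁴
  hole: d = 0.7246 cm → contributes −0.6956 cm⁴
Total I = 159.2 cm⁴.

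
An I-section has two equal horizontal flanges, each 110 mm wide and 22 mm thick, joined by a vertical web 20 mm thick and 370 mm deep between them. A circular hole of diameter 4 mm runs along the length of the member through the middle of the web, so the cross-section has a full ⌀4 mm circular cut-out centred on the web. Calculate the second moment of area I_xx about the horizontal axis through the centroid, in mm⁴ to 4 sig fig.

I_xx ≈ 2.706 × 10⁸ mm⁴

Break the section into simple shapes (no overlaps), measuring from the bottom-left corner of the bounding box.
Bottom flange: 110 × 22, A = 2 420 mm², y = 11 mm, Ī = 97606.7 mm⁴.
Web: 20 × 370, A = 7 400 mm², y = 207 mm, Ī = 84 421 667 mm⁴.
Top flange: 110 × 22, A = 2 420 mm², y = 403 mm, Ī = 97606.7 mm⁴.
Hole (subtracted): ⌀4, A = 12.5664 mm², y = 207 mm, Ī = 12.5664 mm⁴.
By symmetry the centroid is at mid-height, ȳ = 207 mm.
Transfer each piece to the horizontal axis through the centroid using Ī + A·d² with d = y − 207:
  bottom flange: d = -196 mm → contributes +93 064 327 mm⁴
  web: d = 0 mm → contributes +84 421 667 mm⁴
  top flange: d = 196 mm → contributes +93 064 327 mm⁴
  hole: d = 0 mm → contributes −12.5664 mm⁴
Total I = 270 550 307 mm⁴.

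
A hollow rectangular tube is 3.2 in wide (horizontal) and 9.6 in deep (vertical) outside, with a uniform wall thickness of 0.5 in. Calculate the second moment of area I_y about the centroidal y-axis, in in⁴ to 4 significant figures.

Split into non-overlapping primitives; take the origin at the lower-left of the bounding box.
Outer rectangle: 3.2 × 9.6, A = 30.72 in², x = 1.6 in, Ī = 26.2144 in⁴.
Inner void (subtracted): 2.2 × 8.6, A = 18.92 in², x = 1.6 in, Ī = 7.63107 in⁴.
By symmetry the centroid is at mid-width, x̄ = 1.6 in.
All pieces are centred on the centroidal y-axis, so I = ΣĪ (holes subtracted) = 18.5833 in⁴.

I_y ≈ 18.58 in⁴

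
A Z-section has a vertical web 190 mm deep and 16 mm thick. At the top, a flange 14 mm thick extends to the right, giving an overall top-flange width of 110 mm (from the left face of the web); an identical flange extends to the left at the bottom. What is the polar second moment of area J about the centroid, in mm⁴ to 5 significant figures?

Decompose the section into non-overlapping parts with the origin at the bottom-left of its bounding rectangle.
Web: 16 × 190, A = 3 040 mm², y = 95 mm, Ī = 9 145 333 mm⁴.
Top flange (beyond web): 94 × 14, A = 1 316 mm², y = 183 mm, Ī = 21494.67 mm⁴.
Bottom flange (beyond web): 94 × 14, A = 1 316 mm², y = 7 mm, Ī = 21494.67 mm⁴.
Centroid: ȳ = ΣA·y / ΣA = 95 mm.
Transfer each piece to the centroidal x-axis using Ī + A·d² with d = y − 95:
  web: d = 0 mm → contributes +9 145 333 mm⁴
  top flange (beyond web): d = 88 mm → contributes +10 212 599 mm⁴
  bottom flange (beyond web): d = -88 mm → contributes +10 212 599 mm⁴
Total I = 29 570 531 mm⁴.
For the y-axis: x̄ = 102 mm.
Repeating about the centroidal y-axis gives I_y = 9 964 683 mm⁴.
Polar second moment: J = I_x + I_y = 39 535 213 mm⁴.

J ≈ 3.9535 × 10⁷ mm⁴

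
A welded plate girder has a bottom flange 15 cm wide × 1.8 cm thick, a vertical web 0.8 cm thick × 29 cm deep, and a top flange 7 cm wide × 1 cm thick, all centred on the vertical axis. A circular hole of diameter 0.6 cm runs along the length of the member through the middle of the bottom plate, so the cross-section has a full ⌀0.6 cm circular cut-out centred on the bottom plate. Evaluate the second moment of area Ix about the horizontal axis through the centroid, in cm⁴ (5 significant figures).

Decompose the section into non-overlapping parts with the origin at the bottom-left of its bounding rectangle.
Bottom plate: 15 × 1.8, A = 27 cm², y = 0.9 cm, Ī = 7.29 cm⁴.
Web plate: 0.8 × 29, A = 23.2 cm², y = 16.3 cm, Ī = 1625.933 cm⁴.
Top plate: 7 × 1, A = 7 cm², y = 31.3 cm, Ī = 0.5833333 cm⁴.
Hole (subtracted): ⌀0.6, A = 0.2827433 cm², y = 0.9 cm, Ī = 0.006361725 cm⁴.
Centroid: ȳ = ΣA·y / ΣA = 10.91594 cm.
Transfer each piece to the horizontal axis through the centroid using Ī + A·d² with d = y − 10.91594:
  bottom plate: d = -10.01594 cm → contributes +2715.906 cm⁴
  web plate: d = 5.384057 cm → contributes +2298.457 cm⁴
  top plate: d = 20.38406 cm → contributes +2909.152 cm⁴
  hole: d = -10.01594 cm → contributes −28.37092 cm⁴
Total I = 7895.144 cm⁴.

Ix ≈ 7895.1 cm⁴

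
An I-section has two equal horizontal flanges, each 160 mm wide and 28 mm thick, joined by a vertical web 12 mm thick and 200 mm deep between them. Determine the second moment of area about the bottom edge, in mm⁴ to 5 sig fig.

Decompose the section into non-overlapping parts with the origin at the bottom-left of its bounding rectangle.
Bottom flange: 160 × 28, A = 4 480 mm², y = 14 mm, Ī = 292693.3 mm⁴.
Web: 12 × 200, A = 2 400 mm², y = 128 mm, Ī = 8 000 000 mm⁴.
Top flange: 160 × 28, A = 4 480 mm², y = 242 mm, Ī = 292693.3 mm⁴.
Transfer each piece to the base of the section using Ī + A·d² with d = y − 0:
  bottom flange: d = 14 mm → contributes +1 170 773 mm⁴
  web: d = 128 mm → contributes +47 321 600 mm⁴
  top flange: d = 242 mm → contributes +262 659 413 mm⁴
Total I = 311 151 787 mm⁴.

I_base ≈ 3.1115 × 10⁸ mm⁴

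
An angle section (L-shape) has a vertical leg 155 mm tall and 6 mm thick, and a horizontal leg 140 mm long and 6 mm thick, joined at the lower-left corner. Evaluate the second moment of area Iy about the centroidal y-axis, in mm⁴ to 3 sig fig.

Iy ≈ 3.32 × 10⁶ mm⁴

Split into non-overlapping primitives; take the origin at the lower-left of the bounding box.
Vertical leg: 6 × 155, A = 930 mm², x = 3 mm, Ī = 2 790 mm⁴.
Horizontal leg (remainder): 134 × 6, A = 804 mm², x = 73 mm, Ī = 1 203 052 mm⁴.
Centroid: x̄ = ΣA·x / ΣA = 35.457 mm.
Transfer each piece to the centroidal y-axis using Ī + A·d² with d = x − 35.457:
  vertical leg: d = -32.457 mm → contributes +982 490 mm⁴
  horizontal leg (remainder): d = 37.543 mm → contributes +2 336 287 mm⁴
Total I = 3 318 776 mm⁴.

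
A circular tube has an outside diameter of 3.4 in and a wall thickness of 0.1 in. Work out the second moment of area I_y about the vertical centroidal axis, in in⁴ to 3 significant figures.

Break the section into simple shapes (no overlaps), measuring from the bottom-left corner of the bounding box.
Outer circle: ⌀3.4, A = 9.0792 in², x = 1.7 in, Ī = 6.5597 in⁴.
Bore (subtracted): ⌀3.2, A = 8.0425 in², x = 1.7 in, Ī = 5.1472 in⁴.
By symmetry the centroid is at mid-width, x̄ = 1.7 in.
All pieces are centred on the vertical centroidal axis, so I = ΣĪ (holes subtracted) = 1.4125 in⁴.

I_y ≈ 1.41 in⁴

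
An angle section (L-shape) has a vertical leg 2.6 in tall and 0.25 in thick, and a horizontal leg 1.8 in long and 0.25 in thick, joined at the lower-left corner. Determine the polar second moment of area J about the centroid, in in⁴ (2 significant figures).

J ≈ 0.98 in⁴

Split into non-overlapping primitives; take the origin at the lower-left of the bounding box.
Vertical leg: 0.25 × 2.6, A = 0.65 in², y = 1.3 in, Ī = 0.3662 in⁴.
Horizontal leg (remainder): 1.55 × 0.25, A = 0.3875 in², y = 0.125 in, Ī = 0.002018 in⁴.
Centroid: ȳ = ΣA·y / ΣA = 0.8611 in.
Transfer each piece to the centroidal x-axis using Ī + A·d² with d = y − 0.8611:
  vertical leg: d = 0.4389 in → contributes +0.4914 in⁴
  horizontal leg (remainder): d = -0.7361 in → contributes +0.212 in⁴
Total I = 0.7034 in⁴.
For the y-axis: x̄ = 0.4611 in.
Repeating about the centroidal y-axis gives I_y = 0.2776 in⁴.
Polar second moment: J = I_x + I_y = 0.981 in⁴.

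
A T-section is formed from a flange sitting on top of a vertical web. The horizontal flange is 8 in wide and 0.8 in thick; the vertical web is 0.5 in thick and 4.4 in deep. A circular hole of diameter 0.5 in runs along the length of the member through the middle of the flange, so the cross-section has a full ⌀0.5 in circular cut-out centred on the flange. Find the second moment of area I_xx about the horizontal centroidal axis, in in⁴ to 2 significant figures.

Treat the section as a set of non-overlapping primitives; coordinates are from the bounding-box lower-left.
Flange: 8 × 0.8, A = 6.4 in², y = 4.8 in, Ī = 0.3413 in⁴.
Web: 0.5 × 4.4, A = 2.2 in², y = 2.2 in, Ī = 3.549 in⁴.
Hole (subtracted): ⌀0.5, A = 0.1963 in², y = 4.8 in, Ī = 0.003068 in⁴.
Centroid: ȳ = ΣA·y / ΣA = 4.119 in.
Transfer each piece to the horizontal centroidal axis using Ī + A·d² with d = y − 4.119:
  flange: d = 0.6807 in → contributes +3.306 in⁴
  web: d = -1.919 in → contributes +11.65 in⁴
  hole: d = 0.6807 in → contributes −0.09404 in⁴
Total I = 14.87 in⁴.

I_xx ≈ 15 in⁴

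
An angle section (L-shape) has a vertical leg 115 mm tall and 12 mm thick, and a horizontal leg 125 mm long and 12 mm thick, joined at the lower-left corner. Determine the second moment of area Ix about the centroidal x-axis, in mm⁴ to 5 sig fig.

Treat the section as a set of non-overlapping primitives; coordinates are from the bounding-box lower-left.
Vertical leg: 12 × 115, A = 1 380 mm², y = 57.5 mm, Ī = 1 520 875 mm⁴.
Horizontal leg (remainder): 113 × 12, A = 1 356 mm², y = 6 mm, Ī = 16 272 mm⁴.
Centroid: ȳ = ΣA·y / ΣA = 31.97588 mm.
Transfer each piece to the centroidal x-axis using Ī + A·d² with d = y − 31.97588:
  vertical leg: d = 25.52412 mm → contributes +2 419 919 mm⁴
  horizontal leg (remainder): d = -25.97588 mm → contributes +931227.8 mm⁴
Total I = 3 351 146 mm⁴.

Ix ≈ 3.3511 × 10⁶ mm⁴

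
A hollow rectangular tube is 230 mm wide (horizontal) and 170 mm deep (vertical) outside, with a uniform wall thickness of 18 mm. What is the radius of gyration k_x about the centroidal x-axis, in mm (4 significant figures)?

Treat the section as a set of non-overlapping primitives; coordinates are from the bounding-box lower-left.
Outer rectangle: 230 × 170, A = 39 100 mm², y = 85 mm, Ī = 94 165 833 mm⁴.
Inner void (subtracted): 194 × 134, A = 25 996 mm², y = 85 mm, Ī = 38 898 681 mm⁴.
By symmetry the centroid is at mid-height, ȳ = 85 mm.
All pieces are centred on the centroidal x-axis, so I = ΣĪ (holes subtracted) = 55 267 152 mm⁴.
Radius of gyration: k = √(I/A) = √(55 267 152 / 13 104) = 64.9429 mm.

k_x ≈ 64.94 mm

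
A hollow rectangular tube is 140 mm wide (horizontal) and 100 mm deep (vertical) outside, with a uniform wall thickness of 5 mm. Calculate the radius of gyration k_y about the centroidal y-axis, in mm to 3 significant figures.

k_y ≈ 52.7 mm

Break the section into simple shapes (no overlaps), measuring from the bottom-left corner of the bounding box.
Outer rectangle: 140 × 100, A = 14 000 mm², x = 70 mm, Ī = 22 866 667 mm⁴.
Inner void (subtracted): 130 × 90, A = 11 700 mm², x = 70 mm, Ī = 16 477 500 mm⁴.
By symmetry the centroid is at mid-width, x̄ = 70 mm.
All pieces are centred on the centroidal y-axis, so I = ΣĪ (holes subtracted) = 6 389 167 mm⁴.
Radius of gyration: k = √(I/A) = √(6 389 167 / 2 300) = 52.706 mm.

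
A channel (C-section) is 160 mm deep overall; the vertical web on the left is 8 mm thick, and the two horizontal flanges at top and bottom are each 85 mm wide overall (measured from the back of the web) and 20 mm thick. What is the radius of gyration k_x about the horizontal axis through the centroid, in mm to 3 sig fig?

k_x ≈ 64.1 mm

Split into non-overlapping primitives; take the origin at the lower-left of the bounding box.
Web: 8 × 160, A = 1 280 mm², y = 80 mm, Ī = 2 730 667 mm⁴.
Top flange (beyond web): 77 × 20, A = 1 540 mm², y = 150 mm, Ī = 51 333 mm⁴.
Bottom flange (beyond web): 77 × 20, A = 1 540 mm², y = 10 mm, Ī = 51 333 mm⁴.
By symmetry the centroid is at mid-height, ȳ = 80 mm.
Transfer each piece to the horizontal axis through the centroid using Ī + A·d² with d = y − 80:
  web: d = 0 mm → contributes +2 730 667 mm⁴
  top flange (beyond web): d = 70 mm → contributes +7 597 333 mm⁴
  bottom flange (beyond web): d = -70 mm → contributes +7 597 333 mm⁴
Total I = 17 925 333 mm⁴.
Radius of gyration: k = √(I/A) = √(17 925 333 / 4 360) = 64.12 mm.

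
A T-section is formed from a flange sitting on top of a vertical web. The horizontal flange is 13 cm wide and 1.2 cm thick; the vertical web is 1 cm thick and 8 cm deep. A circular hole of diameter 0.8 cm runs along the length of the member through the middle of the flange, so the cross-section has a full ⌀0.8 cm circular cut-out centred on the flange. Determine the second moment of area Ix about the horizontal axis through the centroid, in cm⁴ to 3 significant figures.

Ix ≈ 155 cm⁴

Split into non-overlapping primitives; take the origin at the lower-left of the bounding box.
Flange: 13 × 1.2, A = 15.6 cm², y = 8.6 cm, Ī = 1.872 cm⁴.
Web: 1 × 8, A = 8 cm², y = 4 cm, Ī = 42.667 cm⁴.
Hole (subtracted): ⌀0.8, A = 0.50265 cm², y = 8.6 cm, Ī = 0.020106 cm⁴.
Centroid: ȳ = ΣA·y / ΣA = 7.0067 cm.
Transfer each piece to the horizontal axis through the centroid using Ī + A·d² with d = y − 7.0067:
  flange: d = 1.5933 cm → contributes +41.472 cm⁴
  web: d = -3.0067 cm → contributes +114.99 cm⁴
  hole: d = 1.5933 cm → contributes −1.2961 cm⁴
Total I = 155.17 cm⁴.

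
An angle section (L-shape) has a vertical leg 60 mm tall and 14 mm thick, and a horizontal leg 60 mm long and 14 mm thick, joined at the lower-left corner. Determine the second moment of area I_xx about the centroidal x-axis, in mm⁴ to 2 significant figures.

I_xx ≈ 4.6 × 10⁵ mm⁴

Split into non-overlapping primitives; take the origin at the lower-left of the bounding box.
Vertical leg: 14 × 60, A = 840 mm², y = 30 mm, Ī = 252 000 mm⁴.
Horizontal leg (remainder): 46 × 14, A = 644 mm², y = 7 mm, Ī = 10 519 mm⁴.
Centroid: ȳ = ΣA·y / ΣA = 20.02 mm.
Transfer each piece to the centroidal x-axis using Ī + A·d² with d = y − 20.02:
  vertical leg: d = 9.981 mm → contributes +335 683 mm⁴
  horizontal leg (remainder): d = -13.02 mm → contributes +119 671 mm⁴
Total I = 455 354 mm⁴.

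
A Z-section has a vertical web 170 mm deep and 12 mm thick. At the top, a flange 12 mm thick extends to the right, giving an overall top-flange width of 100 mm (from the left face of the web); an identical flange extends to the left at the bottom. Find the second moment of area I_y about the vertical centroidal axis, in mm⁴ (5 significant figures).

I_y ≈ 6.6674 × 10⁶ mm⁴

Decompose the section into non-overlapping parts with the origin at the bottom-left of its bounding rectangle.
Web: 12 × 170, A = 2 040 mm², x = 94 mm, Ī = 24 480 mm⁴.
Top flange (beyond web): 88 × 12, A = 1 056 mm², x = 144 mm, Ī = 681 472 mm⁴.
Bottom flange (beyond web): 88 × 12, A = 1 056 mm², x = 44 mm, Ī = 681 472 mm⁴.
Centroid: x̄ = ΣA·x / ΣA = 94 mm.
Transfer each piece to the vertical centroidal axis using Ī + A·d² with d = x − 94:
  web: d = 0 mm → contributes +24 480 mm⁴
  top flange (beyond web): d = 50 mm → contributes +3 321 472 mm⁴
  bottom flange (beyond web): d = -50 mm → contributes +3 321 472 mm⁴
Total I = 6 667 424 mm⁴.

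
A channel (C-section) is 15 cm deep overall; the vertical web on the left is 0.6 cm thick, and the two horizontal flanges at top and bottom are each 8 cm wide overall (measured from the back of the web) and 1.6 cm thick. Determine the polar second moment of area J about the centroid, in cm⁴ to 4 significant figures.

Treat the section as a set of non-overlapping primitives; coordinates are from the bounding-box lower-left.
Web: 0.6 × 15, A = 9 cm², y = 7.5 cm, Ī = 168.75 cm⁴.
Top flange (beyond web): 7.4 × 1.6, A = 11.84 cm², y = 14.2 cm, Ī = 2.52587 cm⁴.
Bottom flange (beyond web): 7.4 × 1.6, A = 11.84 cm², y = 0.8 cm, Ī = 2.52587 cm⁴.
By symmetry the centroid is at mid-height, ȳ = 7.5 cm.
Transfer each piece to the centroidal x-axis using Ī + A·d² with d = y − 7.5:
  web: d = 0 cm → contributes +168.75 cm⁴
  top flange (beyond web): d = 6.7 cm → contributes +534.023 cm⁴
  bottom flange (beyond web): d = -6.7 cm → contributes +534.023 cm⁴
Total I = 1236.8 cm⁴.
For the y-axis: x̄ = 3.19841 cm.
Repeating about the centroidal y-axis gives I_y = 212.672 cm⁴.
Polar second moment: J = I_x + I_y = 1449.47 cm⁴.

J ≈ 1449 cm⁴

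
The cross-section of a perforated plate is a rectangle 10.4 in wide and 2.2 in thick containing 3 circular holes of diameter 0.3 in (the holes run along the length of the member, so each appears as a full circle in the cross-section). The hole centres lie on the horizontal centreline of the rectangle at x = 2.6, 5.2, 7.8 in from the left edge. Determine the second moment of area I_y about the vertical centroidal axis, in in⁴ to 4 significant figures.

I_y ≈ 205.3 in⁴

Break the section into simple shapes (no overlaps), measuring from the bottom-left corner of the bounding box.
Plate: 10.4 × 2.2, A = 22.88 in², x = 5.2 in, Ī = 206.225 in⁴.
Hole 1 (subtracted): ⌀0.3, A = 0.0706858 in², x = 2.6 in, Ī = 0.000397608 in⁴.
Hole 2 (subtracted): ⌀0.3, A = 0.0706858 in², x = 5.2 in, Ī = 0.000397608 in⁴.
Hole 3 (subtracted): ⌀0.3, A = 0.0706858 in², x = 7.8 in, Ī = 0.000397608 in⁴.
By symmetry the centroid is at mid-width, x̄ = 5.2 in.
Transfer each piece to the vertical centroidal axis using Ī + A·d² with d = x − 5.2:
  plate: d = 0 in → contributes +206.225 in⁴
  hole 1: d = -2.6 in → contributes −0.478234 in⁴
  hole 2: d = 0 in → contributes −0.000397608 in⁴
  hole 3: d = 2.6 in → contributes −0.478234 in⁴
Total I = 205.268 in⁴.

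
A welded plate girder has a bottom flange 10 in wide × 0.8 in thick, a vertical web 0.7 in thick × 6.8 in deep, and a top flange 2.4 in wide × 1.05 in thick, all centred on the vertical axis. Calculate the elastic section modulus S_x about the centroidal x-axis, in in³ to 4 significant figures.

Treat the section as a set of non-overlapping primitives; coordinates are from the bounding-box lower-left.
Bottom plate: 10 × 0.8, A = 8 in², y = 0.4 in, Ī = 0.426667 in⁴.
Web plate: 0.7 × 6.8, A = 4.76 in², y = 4.2 in, Ī = 18.3419 in⁴.
Top plate: 2.4 × 1.05, A = 2.52 in², y = 8.125 in, Ī = 0.231525 in⁴.
Centroid: ȳ = ΣA·y / ΣA = 2.85779 in.
Transfer each piece to the centroidal x-axis using Ī + A·d² with d = y − 2.85779:
  bottom plate: d = -2.45779 in → contributes +48.7524 in⁴
  web plate: d = 1.34221 in → contributes +26.9172 in⁴
  top plate: d = 5.26721 in → contributes +70.1452 in⁴
Total I = 145.815 in⁴.
Extreme fibre distance c = 5.79221 in; S = I/c = 25.1743 in³.

S_x ≈ 25.17 in³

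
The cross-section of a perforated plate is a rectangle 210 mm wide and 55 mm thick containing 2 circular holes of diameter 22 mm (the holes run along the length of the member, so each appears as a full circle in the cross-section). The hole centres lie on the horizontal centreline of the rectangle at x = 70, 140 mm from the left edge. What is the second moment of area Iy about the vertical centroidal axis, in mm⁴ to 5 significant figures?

Decompose the section into non-overlapping parts with the origin at the bottom-left of its bounding rectangle.
Plate: 210 × 55, A = 11 550 mm², x = 105 mm, Ī = 42 446 250 mm⁴.
Hole 1 (subtracted): ⌀22, A = 380.1327 mm², x = 70 mm, Ī = 11499.01 mm⁴.
Hole 2 (subtracted): ⌀22, A = 380.1327 mm², x = 140 mm, Ī = 11499.01 mm⁴.
By symmetry the centroid is at mid-width, x̄ = 105 mm.
Transfer each piece to the vertical centroidal axis using Ī + A·d² with d = x − 105:
  plate: d = 0 mm → contributes +42 446 250 mm⁴
  hole 1: d = -35 mm → contributes −477161.6 mm⁴
  hole 2: d = 35 mm → contributes −477161.6 mm⁴
Total I = 41 491 927 mm⁴.

Iy ≈ 4.1492 × 10⁷ mm⁴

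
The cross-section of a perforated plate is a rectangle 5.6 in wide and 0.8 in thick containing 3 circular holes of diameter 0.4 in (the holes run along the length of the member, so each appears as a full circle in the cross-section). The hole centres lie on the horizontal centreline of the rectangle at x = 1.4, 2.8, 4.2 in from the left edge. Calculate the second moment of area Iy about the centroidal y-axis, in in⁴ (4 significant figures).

Break the section into simple shapes (no overlaps), measuring from the bottom-left corner of the bounding box.
Plate: 5.6 × 0.8, A = 4.48 in², x = 2.8 in, Ī = 11.7077 in⁴.
Hole 1 (subtracted): ⌀0.4, A = 0.125664 in², x = 1.4 in, Ī = 0.00125664 in⁴.
Hole 2 (subtracted): ⌀0.4, A = 0.125664 in², x = 2.8 in, Ī = 0.00125664 in⁴.
Hole 3 (subtracted): ⌀0.4, A = 0.125664 in², x = 4.2 in, Ī = 0.00125664 in⁴.
By symmetry the centroid is at mid-width, x̄ = 2.8 in.
Transfer each piece to the centroidal y-axis using Ī + A·d² with d = x − 2.8:
  plate: d = 0 in → contributes +11.7077 in⁴
  hole 1: d = -1.4 in → contributes −0.247558 in⁴
  hole 2: d = 0 in → contributes −0.00125664 in⁴
  hole 3: d = 1.4 in → contributes −0.247558 in⁴
Total I = 11.2114 in⁴.

Iy ≈ 11.21 in⁴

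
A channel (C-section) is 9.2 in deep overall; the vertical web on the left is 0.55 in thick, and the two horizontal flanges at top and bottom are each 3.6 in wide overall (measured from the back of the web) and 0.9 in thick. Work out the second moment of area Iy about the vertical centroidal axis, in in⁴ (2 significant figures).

Treat the section as a set of non-overlapping primitives; coordinates are from the bounding-box lower-left.
Web: 0.55 × 9.2, A = 5.06 in², x = 0.275 in, Ī = 0.1276 in⁴.
Top flange (beyond web): 3.05 × 0.9, A = 2.745 in², x = 2.075 in, Ī = 2.128 in⁴.
Bottom flange (beyond web): 3.05 × 0.9, A = 2.745 in², x = 2.075 in, Ī = 2.128 in⁴.
Centroid: x̄ = ΣA·x / ΣA = 1.212 in.
Transfer each piece to the vertical centroidal axis using Ī + A·d² with d = x − 1.212:
  web: d = -0.9367 in → contributes +4.567 in⁴
  top flange (beyond web): d = 0.8633 in → contributes +4.174 in⁴
  bottom flange (beyond web): d = 0.8633 in → contributes +4.174 in⁴
Total I = 12.91 in⁴.

Iy ≈ 13 in⁴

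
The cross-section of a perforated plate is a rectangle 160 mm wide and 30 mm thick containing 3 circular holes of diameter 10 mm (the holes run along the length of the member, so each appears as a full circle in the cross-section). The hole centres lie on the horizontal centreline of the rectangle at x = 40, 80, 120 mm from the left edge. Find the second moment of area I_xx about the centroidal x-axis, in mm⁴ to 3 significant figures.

Treat the section as a set of non-overlapping primitives; coordinates are from the bounding-box lower-left.
Plate: 160 × 30, A = 4 800 mm², y = 15 mm, Ī = 360 000 mm⁴.
Hole 1 (subtracted): ⌀10, A = 78.54 mm², y = 15 mm, Ī = 490.87 mm⁴.
Hole 2 (subtracted): ⌀10, A = 78.54 mm², y = 15 mm, Ī = 490.87 mm⁴.
Hole 3 (subtracted): ⌀10, A = 78.54 mm², y = 15 mm, Ī = 490.87 mm⁴.
By symmetry the centroid is at mid-height, ȳ = 15 mm.
All pieces are centred on the centroidal x-axis, so I = ΣĪ (holes subtracted) = 358 527 mm⁴.

I_xx ≈ 3.59 × 10⁵ mm⁴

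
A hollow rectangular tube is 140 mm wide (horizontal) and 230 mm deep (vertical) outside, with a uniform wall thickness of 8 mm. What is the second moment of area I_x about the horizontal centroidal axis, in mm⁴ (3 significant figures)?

Treat the section as a set of non-overlapping primitives; coordinates are from the bounding-box lower-left.
Outer rectangle: 140 × 230, A = 32 200 mm², y = 115 mm, Ī = 141 948 333 mm⁴.
Inner void (subtracted): 124 × 214, A = 26 536 mm², y = 115 mm, Ī = 101 270 221 mm⁴.
By symmetry the centroid is at mid-height, ȳ = 115 mm.
All pieces are centred on the horizontal centroidal axis, so I = ΣĪ (holes subtracted) = 40 678 112 mm⁴.

I_x ≈ 4.07 × 10⁷ mm⁴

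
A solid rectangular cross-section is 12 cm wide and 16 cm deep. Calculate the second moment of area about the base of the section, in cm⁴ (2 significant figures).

The section: 12 × 16, A = 192 cm², y = 8 cm, Ī = 4 096 cm⁴.
Transfer it to the base of the section using Ī + A·d² with d = y − 0:
  the section: d = 8 cm → contributes +16 384 cm⁴
Total I = 16 384 cm⁴.

I_base ≈ 1.6 × 10⁴ cm⁴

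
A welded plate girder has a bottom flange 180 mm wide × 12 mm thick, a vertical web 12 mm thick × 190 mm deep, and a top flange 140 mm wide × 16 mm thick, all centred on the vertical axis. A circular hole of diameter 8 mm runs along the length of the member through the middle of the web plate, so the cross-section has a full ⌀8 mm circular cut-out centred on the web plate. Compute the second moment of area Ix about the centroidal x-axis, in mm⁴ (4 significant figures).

Ix ≈ 5.271 × 10⁷ mm⁴

Decompose the section into non-overlapping parts with the origin at the bottom-left of its bounding rectangle.
Bottom plate: 180 × 12, A = 2 160 mm², y = 6 mm, Ī = 25 920 mm⁴.
Web plate: 12 × 190, A = 2 280 mm², y = 107 mm, Ī = 6 859 000 mm⁴.
Top plate: 140 × 16, A = 2 240 mm², y = 210 mm, Ī = 47786.7 mm⁴.
Hole (subtracted): ⌀8, A = 50.2655 mm², y = 107 mm, Ī = 201.062 mm⁴.
Centroid: ȳ = ΣA·y / ΣA = 108.894 mm.
Transfer each piece to the centroidal x-axis using Ī + A·d² with d = y − 108.894:
  bottom plate: d = -102.894 mm → contributes +22 894 439 mm⁴
  web plate: d = -1.8945 mm → contributes +6 867 183 mm⁴
  top plate: d = 101.106 mm → contributes +22 945 790 mm⁴
  hole: d = -1.8945 mm → contributes −381.47 mm⁴
Total I = 52 707 031 mm⁴.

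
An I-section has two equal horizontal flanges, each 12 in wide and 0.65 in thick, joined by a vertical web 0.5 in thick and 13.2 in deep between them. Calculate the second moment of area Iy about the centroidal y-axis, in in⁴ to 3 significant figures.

Iy ≈ 187 in⁴

Decompose the section into non-overlapping parts with the origin at the bottom-left of its bounding rectangle.
Bottom flange: 12 × 0.65, A = 7.8 in², x = 6 in, Ī = 93.6 in⁴.
Web: 0.5 × 13.2, A = 6.6 in², x = 6 in, Ī = 0.1375 in⁴.
Top flange: 12 × 0.65, A = 7.8 in², x = 6 in, Ī = 93.6 in⁴.
By symmetry the centroid is at mid-width, x̄ = 6 in.
All pieces are centred on the centroidal y-axis, so I = ΣĪ = 187.34 in⁴.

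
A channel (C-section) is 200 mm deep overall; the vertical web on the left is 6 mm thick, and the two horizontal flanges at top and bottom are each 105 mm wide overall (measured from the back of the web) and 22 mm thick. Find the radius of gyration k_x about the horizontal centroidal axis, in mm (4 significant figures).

Break the section into simple shapes (no overlaps), measuring from the bottom-left corner of the bounding box.
Web: 6 × 200, A = 1 200 mm², y = 100 mm, Ī = 4 000 000 mm⁴.
Top flange (beyond web): 99 × 22, A = 2 178 mm², y = 189 mm, Ī = 87 846 mm⁴.
Bottom flange (beyond web): 99 × 22, A = 2 178 mm², y = 11 mm, Ī = 87 846 mm⁴.
By symmetry the centroid is at mid-height, ȳ = 100 mm.
Transfer each piece to the horizontal centroidal axis using Ī + A·d² with d = y − 100:
  web: d = 0 mm → contributes +4 000 000 mm⁴
  top flange (beyond web): d = 89 mm → contributes +17 339 784 mm⁴
  bottom flange (beyond web): d = -89 mm → contributes +17 339 784 mm⁴
Total I = 38 679 568 mm⁴.
Radius of gyration: k = √(I/A) = √(38 679 568 / 5 556) = 83.4372 mm.

k_x ≈ 83.44 mm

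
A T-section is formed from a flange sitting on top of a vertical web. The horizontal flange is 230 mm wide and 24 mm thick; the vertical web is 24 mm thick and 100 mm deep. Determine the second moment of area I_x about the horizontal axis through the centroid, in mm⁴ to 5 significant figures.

I_x ≈ 8.6949 × 10⁶ mm⁴

Break the section into simple shapes (no overlaps), measuring from the bottom-left corner of the bounding box.
Flange: 230 × 24, A = 5 520 mm², y = 112 mm, Ī = 264 960 mm⁴.
Web: 24 × 100, A = 2 400 mm², y = 50 mm, Ī = 2 000 000 mm⁴.
Centroid: ȳ = ΣA·y / ΣA = 93.21212 mm.
Transfer each piece to the horizontal axis through the centroid using Ī + A·d² with d = y − 93.21212:
  flange: d = 18.78788 mm → contributes +2 213 434 mm⁴
  web: d = -43.21212 mm → contributes +6 481 490 mm⁴
Total I = 8 694 924 mm⁴.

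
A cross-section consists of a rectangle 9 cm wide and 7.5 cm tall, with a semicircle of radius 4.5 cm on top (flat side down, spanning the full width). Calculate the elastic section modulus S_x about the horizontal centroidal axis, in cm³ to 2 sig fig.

Split into non-overlapping primitives; take the origin at the lower-left of the bounding box.
Rectangular body: 9 × 7.5, A = 67.5 cm², y = 3.75 cm, Ī = 316.4 cm⁴.
Semicircular cap: semicircle r = 4.5, A = 31.81 cm², y = 9.41 cm, Ī = 45.01 cm⁴.
Centroid: ȳ = ΣA·y / ΣA = 5.563 cm.
Transfer each piece to the horizontal centroidal axis using Ī + A·d² with d = y − 5.563:
  rectangular body: d = -1.813 cm → contributes +538.2 cm⁴
  semicircular cap: d = 3.847 cm → contributes +515.8 cm⁴
Total I = 1 054 cm⁴.
Extreme fibre distance c = 6.437 cm; S = I/c = 163.7 cm³.

S_x ≈ 160 cm³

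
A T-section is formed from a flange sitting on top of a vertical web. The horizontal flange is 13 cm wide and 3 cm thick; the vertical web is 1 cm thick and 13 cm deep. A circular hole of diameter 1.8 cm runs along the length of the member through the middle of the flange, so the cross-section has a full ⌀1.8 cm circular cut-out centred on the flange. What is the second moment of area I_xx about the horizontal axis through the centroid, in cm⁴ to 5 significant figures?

Decompose the section into non-overlapping parts with the origin at the bottom-left of its bounding rectangle.
Flange: 13 × 3, A = 39 cm², y = 14.5 cm, Ī = 29.25 cm⁴.
Web: 1 × 13, A = 13 cm², y = 6.5 cm, Ī = 183.0833 cm⁴.
Hole (subtracted): ⌀1.8, A = 2.54469 cm², y = 14.5 cm, Ī = 0.5152997 cm⁴.
Centroid: ȳ = ΣA·y / ΣA = 12.39709 cm.
Transfer each piece to the horizontal axis through the centroid using Ī + A·d² with d = y − 12.39709:
  flange: d = 2.102909 cm → contributes +201.7168 cm⁴
  web: d = -5.897091 cm → contributes +635.1673 cm⁴
  hole: d = 2.102909 cm → contributes −11.76849 cm⁴
Total I = 825.1155 cm⁴.

I_xx ≈ 825.12 cm⁴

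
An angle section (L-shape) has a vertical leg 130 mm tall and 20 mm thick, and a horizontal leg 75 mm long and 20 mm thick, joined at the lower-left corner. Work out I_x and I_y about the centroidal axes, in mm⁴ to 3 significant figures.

I_x ≈ 6.04 × 10⁶ mm⁴, I_y ≈ 1.45 × 10⁶ mm⁴

Split into non-overlapping primitives; take the origin at the lower-left of the bounding box.
Vertical leg: 20 × 130, A = 2 600 mm², y = 65 mm, Ī = 3 661 667 mm⁴.
Horizontal leg (remainder): 55 × 20, A = 1 100 mm², y = 10 mm, Ī = 36 667 mm⁴.
Centroid: ȳ = ΣA·y / ΣA = 48.649 mm.
Transfer each piece to the centroidal x-axis using Ī + A·d² with d = y − 48.649:
  vertical leg: d = 16.351 mm → contributes +4 356 820 mm⁴
  horizontal leg (remainder): d = -38.649 mm → contributes +1 679 757 mm⁴
Total I = 6 036 577 mm⁴.
For the y-axis: x̄ = 21.149 mm.
Repeating about the centroidal y-axis gives I_y = 1 450 952 mm⁴.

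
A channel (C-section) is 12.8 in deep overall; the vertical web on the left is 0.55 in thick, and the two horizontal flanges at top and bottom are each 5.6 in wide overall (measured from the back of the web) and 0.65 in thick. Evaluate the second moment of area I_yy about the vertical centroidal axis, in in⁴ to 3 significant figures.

I_yy ≈ 40.8 in⁴

Split into non-overlapping primitives; take the origin at the lower-left of the bounding box.
Web: 0.55 × 12.8, A = 7.04 in², x = 0.275 in, Ī = 0.17747 in⁴.
Top flange (beyond web): 5.05 × 0.65, A = 3.2825 in², x = 3.075 in, Ī = 6.976 in⁴.
Bottom flange (beyond web): 5.05 × 0.65, A = 3.2825 in², x = 3.075 in, Ī = 6.976 in⁴.
Centroid: x̄ = ΣA·x / ΣA = 1.6261 in.
Transfer each piece to the vertical centroidal axis using Ī + A·d² with d = x − 1.6261:
  web: d = -1.3511 in → contributes +13.029 in⁴
  top flange (beyond web): d = 1.4489 in → contributes +13.867 in⁴
  bottom flange (beyond web): d = 1.4489 in → contributes +13.867 in⁴
Total I = 40.763 in⁴.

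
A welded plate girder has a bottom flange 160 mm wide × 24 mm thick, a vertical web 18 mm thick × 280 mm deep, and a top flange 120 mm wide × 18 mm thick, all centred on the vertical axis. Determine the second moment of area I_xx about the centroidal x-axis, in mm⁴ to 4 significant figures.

I_xx ≈ 1.636 × 10⁸ mm⁴

Break the section into simple shapes (no overlaps), measuring from the bottom-left corner of the bounding box.
Bottom plate: 160 × 24, A = 3 840 mm², y = 12 mm, Ī = 184 320 mm⁴.
Web plate: 18 × 280, A = 5 040 mm², y = 164 mm, Ī = 32 928 000 mm⁴.
Top plate: 120 × 18, A = 2 160 mm², y = 313 mm, Ī = 58 320 mm⁴.
Centroid: ȳ = ΣA·y / ΣA = 140.283 mm.
Transfer each piece to the centroidal x-axis using Ī + A·d² with d = y − 140.283:
  bottom plate: d = -128.283 mm → contributes +63 377 002 mm⁴
  web plate: d = 23.7174 mm → contributes +35 763 074 mm⁴
  top plate: d = 172.717 mm → contributes +64 493 922 mm⁴
Total I = 163 633 998 mm⁴.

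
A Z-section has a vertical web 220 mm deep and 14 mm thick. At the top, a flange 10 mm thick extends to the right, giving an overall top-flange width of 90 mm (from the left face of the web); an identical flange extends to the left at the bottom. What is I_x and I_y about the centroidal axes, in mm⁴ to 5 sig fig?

Treat the section as a set of non-overlapping primitives; coordinates are from the bounding-box lower-left.
Web: 14 × 220, A = 3 080 mm², y = 110 mm, Ī = 12 422 667 mm⁴.
Top flange (beyond web): 76 × 10, A = 760 mm², y = 215 mm, Ī = 6333.333 mm⁴.
Bottom flange (beyond web): 76 × 10, A = 760 mm², y = 5 mm, Ī = 6333.333 mm⁴.
Centroid: ȳ = ΣA·y / ΣA = 110 mm.
Transfer each piece to the centroidal x-axis using Ī + A·d² with d = y − 110:
  web: d = 0 mm → contributes +12 422 667 mm⁴
  top flange (beyond web): d = 105 mm → contributes +8 385 333 mm⁴
  bottom flange (beyond web): d = -105 mm → contributes +8 385 333 mm⁴
Total I = 29 193 333 mm⁴.
For the y-axis: x̄ = 83 mm.
Repeating about the centroidal y-axis gives I_y = 3 859 933 mm⁴.

I_x ≈ 2.9193 × 10⁷ mm⁴, I_y ≈ 3.8599 × 10⁶ mm⁴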